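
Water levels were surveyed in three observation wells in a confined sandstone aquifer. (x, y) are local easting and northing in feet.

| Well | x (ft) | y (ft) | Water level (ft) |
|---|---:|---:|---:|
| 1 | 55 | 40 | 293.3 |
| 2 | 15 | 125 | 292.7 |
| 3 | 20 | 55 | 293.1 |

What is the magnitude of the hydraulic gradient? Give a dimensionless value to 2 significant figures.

Taking 1 as reference: 2−1 = (-40, 85, -0.6); 3−1 = (-35, 15, -0.2).
Solve a·Δx + b·Δy = Δh: det = (-40)·15 − (-35)·85 = 2375.
∂h/∂x = [(-0.6)·15 − (-0.2)·85] / 2375 = +0.003368
∂h/∂y = [(-40)·(-0.2) − (-35)·(-0.6)] / 2375 = -0.005474
|∇h| = √(0.003368² + -0.005474²) = 0.006427

0.0064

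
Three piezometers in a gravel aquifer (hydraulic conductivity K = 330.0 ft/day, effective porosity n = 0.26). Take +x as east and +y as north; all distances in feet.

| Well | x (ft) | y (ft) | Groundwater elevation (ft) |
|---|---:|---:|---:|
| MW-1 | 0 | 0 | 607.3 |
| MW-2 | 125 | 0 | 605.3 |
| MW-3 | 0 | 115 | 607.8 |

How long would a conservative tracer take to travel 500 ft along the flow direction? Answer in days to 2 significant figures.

24 days

∂h/∂x = (605.3 − 607.3) / (125 − 0) = -0.01600
∂h/∂y = (607.8 − 607.3) / (115 − 0) = +0.004348
|∇h| = √(-0.01600² + 0.004348²) = 0.01658
Seepage velocity v = K·i/n = 330.0 × 0.01658 / 0.26 = 21.04 ft/day.
t = 500 / 21.04 = 23.76 days.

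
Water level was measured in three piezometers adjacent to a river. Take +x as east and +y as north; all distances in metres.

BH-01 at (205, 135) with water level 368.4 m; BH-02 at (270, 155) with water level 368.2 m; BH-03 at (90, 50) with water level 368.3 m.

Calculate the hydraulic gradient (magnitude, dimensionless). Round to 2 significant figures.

Taking BH-01 as reference: BH-02−BH-01 = (65, 20, -0.2); BH-03−BH-01 = (-115, -85, -0.1).
Solve a·Δx + b·Δy = Δh: det = 65·(-85) − (-115)·20 = -3225.
∂h/∂x = [(-0.2)·(-85) − (-0.1)·20] / -3225 = -0.005891
∂h/∂y = [65·(-0.1) − (-115)·(-0.2)] / -3225 = +0.009147
|∇h| = √(-0.005891² + 0.009147²) = 0.01088

0.011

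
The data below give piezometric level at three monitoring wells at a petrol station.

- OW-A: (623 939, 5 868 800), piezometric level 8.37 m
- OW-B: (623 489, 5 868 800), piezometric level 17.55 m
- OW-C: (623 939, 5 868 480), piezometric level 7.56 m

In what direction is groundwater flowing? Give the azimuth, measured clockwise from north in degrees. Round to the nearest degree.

∂h/∂x = (17.55 − 8.37) / (623489 − 623939) = -0.02040
∂h/∂y = (7.56 − 8.37) / (5868480 − 5868800) = +0.002531
Flow direction (−∇h) has components (+0.02040 E, -0.002531 N).
Azimuth = atan2(E, N) = atan2(+0.02040, -0.002531) = 97.1° ≈ 097°.

097°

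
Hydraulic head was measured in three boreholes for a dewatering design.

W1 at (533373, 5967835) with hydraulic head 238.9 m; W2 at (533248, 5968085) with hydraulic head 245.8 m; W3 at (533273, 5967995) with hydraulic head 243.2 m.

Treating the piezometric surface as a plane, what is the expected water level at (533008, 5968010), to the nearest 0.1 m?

242.1 m

Differences from W1: to W2 (Δx, Δy, Δh) = (-125, 250, +6.9); to W3 = (-100, 160, +4.3).
Solve a·Δx + b·Δy = Δh: det = (-125)·160 − (-100)·250 = 5000.
∂h/∂x = [(+6.9)·160 − (+4.3)·250] / 5000 = +0.005800
∂h/∂y = [(-125)·(+4.3) − (-100)·(+6.9)] / 5000 = +0.03050
h(533008, 5968010) = 238.9 + (+0.005800)·(-365) + (+0.03050)·(175) = 238.9 -2.117 +5.338 = 242.121 m.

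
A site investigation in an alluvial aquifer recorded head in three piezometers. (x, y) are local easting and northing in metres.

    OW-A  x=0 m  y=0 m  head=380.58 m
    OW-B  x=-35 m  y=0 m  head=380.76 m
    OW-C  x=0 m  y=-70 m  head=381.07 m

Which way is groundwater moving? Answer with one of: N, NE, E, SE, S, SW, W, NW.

∂h/∂x = (380.76 − 380.58) / (-35 − 0) = -0.005143
∂h/∂y = (381.07 − 380.58) / (-70 − 0) = -0.007000
Flow = −∇h = (+0.005143 east, +0.007000 north), which points northeast.

NE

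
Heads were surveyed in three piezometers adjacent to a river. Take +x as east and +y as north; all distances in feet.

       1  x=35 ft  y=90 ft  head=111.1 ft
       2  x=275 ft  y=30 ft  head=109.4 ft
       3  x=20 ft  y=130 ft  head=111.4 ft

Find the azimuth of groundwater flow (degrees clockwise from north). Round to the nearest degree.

133°

Taking 1 as reference: 2−1 = (240, -60, -1.7); 3−1 = (-15, 40, +0.3).
Solve a·Δx + b·Δy = Δh: det = 240·40 − (-15)·(-60) = 8700.
∂h/∂x = [(-1.7)·40 − (+0.3)·(-60)] / 8700 = -0.005747
∂h/∂y = [240·(+0.3) − (-15)·(-1.7)] / 8700 = +0.005345
Flow direction (−∇h) has components (+0.005747 E, -0.005345 N).
Azimuth = atan2(E, N) = atan2(+0.005747, -0.005345) = 132.9° ≈ 133°.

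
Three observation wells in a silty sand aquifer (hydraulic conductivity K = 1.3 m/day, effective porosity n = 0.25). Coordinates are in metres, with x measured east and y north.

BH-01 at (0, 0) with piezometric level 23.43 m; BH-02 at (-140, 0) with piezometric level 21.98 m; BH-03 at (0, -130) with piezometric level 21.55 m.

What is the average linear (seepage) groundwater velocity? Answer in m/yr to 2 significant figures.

34 m/yr

∂h/∂x = (21.98 − 23.43) / (-140 − 0) = +0.01036
∂h/∂y = (21.55 − 23.43) / (-130 − 0) = +0.01446
|∇h| = √(0.01036² + 0.01446²) = 0.01779
Seepage velocity v = K·i/n = 1.3 × 0.01779 / 0.25 = 0.09251 m/day = 33.79 m/yr.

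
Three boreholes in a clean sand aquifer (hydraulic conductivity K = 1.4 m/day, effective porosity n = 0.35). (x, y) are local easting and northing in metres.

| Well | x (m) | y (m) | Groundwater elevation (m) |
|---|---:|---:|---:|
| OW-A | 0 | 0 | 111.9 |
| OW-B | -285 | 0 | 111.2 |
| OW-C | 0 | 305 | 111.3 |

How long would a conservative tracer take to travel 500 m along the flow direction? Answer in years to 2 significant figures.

110 years

∂h/∂x = (111.2 − 111.9) / (-285 − 0) = +0.002456
∂h/∂y = (111.3 − 111.9) / (305 − 0) = -0.001967
|∇h| = √(0.002456² + -0.001967²) = 0.003147
Seepage velocity v = K·i/n = 1.4 × 0.003147 / 0.35 = 0.01259 m/day.
t = 500 / 0.01259 = 3.971e+04 days = 109 years.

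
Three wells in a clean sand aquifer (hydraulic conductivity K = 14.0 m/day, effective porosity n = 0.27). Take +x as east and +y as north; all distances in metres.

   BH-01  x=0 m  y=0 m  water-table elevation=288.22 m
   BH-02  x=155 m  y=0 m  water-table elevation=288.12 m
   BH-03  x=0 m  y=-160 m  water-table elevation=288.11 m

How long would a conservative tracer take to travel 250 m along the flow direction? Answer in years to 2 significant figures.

14 years

∂h/∂x = (288.12 − 288.22) / (155 − 0) = -0.0006452
∂h/∂y = (288.11 − 288.22) / (-160 − 0) = +0.0006875
|∇h| = √(-0.0006452² + 0.0006875²) = 0.0009428
Seepage velocity v = K·i/n = 14.0 × 0.0009428 / 0.27 = 0.04889 m/day.
t = 250 / 0.04889 = 5114 days = 14 years.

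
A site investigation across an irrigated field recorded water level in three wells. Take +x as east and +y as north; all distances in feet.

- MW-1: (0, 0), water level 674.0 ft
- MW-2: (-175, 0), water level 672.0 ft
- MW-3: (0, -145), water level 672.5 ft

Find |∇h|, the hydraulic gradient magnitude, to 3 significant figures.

0.0154

∂h/∂x = (672.0 − 674.0) / (-175 − 0) = +0.01143
∂h/∂y = (672.5 − 674.0) / (-145 − 0) = +0.01034
|∇h| = √(0.01143² + 0.01034²) = 0.01541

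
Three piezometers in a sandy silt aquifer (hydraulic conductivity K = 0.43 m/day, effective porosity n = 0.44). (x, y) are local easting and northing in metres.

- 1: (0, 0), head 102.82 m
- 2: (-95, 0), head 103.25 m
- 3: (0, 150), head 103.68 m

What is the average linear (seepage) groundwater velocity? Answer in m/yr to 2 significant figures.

∂h/∂x = (103.25 − 102.82) / (-95 − 0) = -0.004526
∂h/∂y = (103.68 − 102.82) / (150 − 0) = +0.005733
|∇h| = √(-0.004526² + 0.005733²) = 0.007304
Seepage velocity v = K·i/n = 0.43 × 0.007304 / 0.44 = 0.007138 m/day = 2.607 m/yr.

2.6 m/yr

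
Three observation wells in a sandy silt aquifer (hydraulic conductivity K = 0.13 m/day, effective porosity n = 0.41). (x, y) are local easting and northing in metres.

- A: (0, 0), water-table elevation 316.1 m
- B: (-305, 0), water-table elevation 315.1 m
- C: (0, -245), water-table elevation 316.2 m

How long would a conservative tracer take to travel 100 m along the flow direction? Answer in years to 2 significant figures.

260 years

∂h/∂x = (315.1 − 316.1) / (-305 − 0) = +0.003279
∂h/∂y = (316.2 − 316.1) / (-245 − 0) = -0.0004082
|∇h| = √(0.003279² + -0.0004082²) = 0.003304
Seepage velocity v = K·i/n = 0.13 × 0.003304 / 0.41 = 0.001048 m/day.
t = 100 / 0.001048 = 9.542e+04 days = 261 years.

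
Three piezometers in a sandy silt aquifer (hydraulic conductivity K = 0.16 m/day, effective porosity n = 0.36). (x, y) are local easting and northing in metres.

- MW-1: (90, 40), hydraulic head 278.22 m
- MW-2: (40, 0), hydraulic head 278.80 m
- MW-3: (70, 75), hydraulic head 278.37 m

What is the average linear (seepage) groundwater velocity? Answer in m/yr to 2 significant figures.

1.7 m/yr

With h = a·x + b·y + c and MW-1 as origin, the differences give:
  (-50)·a + (-40)·b = +0.58
  (-20)·a + 35·b = +0.15
Eliminate b (×35 and ×(-40), subtract): -2550·a = 26.300 → a = ∂h/∂x = -0.01031
Back-substitute: b = ∂h/∂y = -0.001608.
|∇h| = √(-0.01031² + -0.001608²) = 0.01043
Seepage velocity v = K·i/n = 0.16 × 0.01043 / 0.36 = 0.004636 m/day = 1.693 m/yr.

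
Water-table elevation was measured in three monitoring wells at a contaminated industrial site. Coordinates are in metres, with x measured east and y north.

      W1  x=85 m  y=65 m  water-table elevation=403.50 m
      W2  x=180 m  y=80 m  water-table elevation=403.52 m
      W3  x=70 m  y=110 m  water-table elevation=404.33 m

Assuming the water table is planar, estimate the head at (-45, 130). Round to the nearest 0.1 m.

405.0 m

Differences from W1: to W2 (Δx, Δy, Δh) = (95, 15, +0.02); to W3 = (-15, 45, +0.83).
Determinant of the coordinate differences = 95·45 − (-15)·15 = 4500.
∂h/∂x = [(+0.02)·45 − (+0.83)·15] / 4500 = -0.002567
∂h/∂y = [95·(+0.83) − (-15)·(+0.02)] / 4500 = +0.01759
h(-45, 130) = 403.50 + (-0.002567)·(-130) + (+0.01759)·(65) = 403.50 +0.334 +1.143 = 404.977 m.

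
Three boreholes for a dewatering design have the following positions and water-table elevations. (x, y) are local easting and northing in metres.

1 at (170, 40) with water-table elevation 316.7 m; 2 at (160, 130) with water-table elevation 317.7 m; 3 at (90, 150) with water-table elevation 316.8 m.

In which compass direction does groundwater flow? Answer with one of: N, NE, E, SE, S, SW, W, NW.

Taking 1 as reference: 2−1 = (-10, 90, +1.0); 3−1 = (-80, 110, +0.1).
Solve a·Δx + b·Δy = Δh: det = (-10)·110 − (-80)·90 = 6100.
∂h/∂x = [(+1.0)·110 − (+0.1)·90] / 6100 = +0.01656
∂h/∂y = [(-10)·(+0.1) − (-80)·(+1.0)] / 6100 = +0.01295
Flow = −∇h = (-0.01656 east, -0.01295 north), which points southwest.

SW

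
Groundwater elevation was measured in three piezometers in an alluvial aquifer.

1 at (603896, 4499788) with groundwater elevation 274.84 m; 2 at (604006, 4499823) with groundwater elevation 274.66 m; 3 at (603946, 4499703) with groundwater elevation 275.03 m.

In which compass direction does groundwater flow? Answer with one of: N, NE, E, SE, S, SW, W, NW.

N

With h = a·x + b·y + c and 1 as origin, the differences give:
  110·a + 35·b = -0.18
  50·a + (-85)·b = +0.19
Eliminate b (×(-85) and ×35, subtract): -11100·a = 8.650 → a = ∂h/∂x = -0.0007793
Back-substitute: b = ∂h/∂y = -0.002694.
Flow = −∇h = (+0.0007793 east, +0.002694 north), which points north.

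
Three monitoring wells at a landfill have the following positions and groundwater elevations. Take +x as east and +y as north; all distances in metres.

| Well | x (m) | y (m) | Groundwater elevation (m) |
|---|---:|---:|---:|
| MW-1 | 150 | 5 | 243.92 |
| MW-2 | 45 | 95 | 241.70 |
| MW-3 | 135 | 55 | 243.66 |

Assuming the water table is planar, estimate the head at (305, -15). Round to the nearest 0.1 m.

247.4 m

With h = a·x + b·y + c and MW-1 as origin, the differences give:
  (-105)·a + 90·b = -2.22
  (-15)·a + 50·b = -0.26
Eliminate b (×50 and ×90, subtract): -3900·a = -87.600 → a = ∂h/∂x = +0.02246
Back-substitute: b = ∂h/∂y = +0.001538.
h(305, -15) = 243.92 + (+0.02246)·(155) + (+0.001538)·(-20) = 243.92 +3.482 -0.031 = 247.371 m.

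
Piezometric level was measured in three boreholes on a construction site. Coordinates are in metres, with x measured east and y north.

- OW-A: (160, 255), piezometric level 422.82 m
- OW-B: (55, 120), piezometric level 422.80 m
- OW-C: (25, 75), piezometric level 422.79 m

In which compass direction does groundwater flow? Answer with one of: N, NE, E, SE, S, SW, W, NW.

Differences from OW-A: to OW-B (Δx, Δy, Δh) = (-105, -135, -0.02); to OW-C = (-135, -180, -0.03).
Solve a·Δx + b·Δy = Δh: det = (-105)·(-180) − (-135)·(-135) = 675.
∂h/∂x = [(-0.02)·(-180) − (-0.03)·(-135)] / 675 = -0.0006667
∂h/∂y = [(-105)·(-0.03) − (-135)·(-0.02)] / 675 = +0.0006667
Flow = −∇h = (+0.0006667 east, -0.0006667 north), which points southeast.

SE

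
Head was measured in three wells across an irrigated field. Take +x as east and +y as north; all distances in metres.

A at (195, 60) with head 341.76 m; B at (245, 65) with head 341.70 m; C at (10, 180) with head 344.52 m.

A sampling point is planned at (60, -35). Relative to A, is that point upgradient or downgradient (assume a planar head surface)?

downgradient

Taking A as reference: B−A = (50, 5, -0.06); C−A = (-185, 120, +2.76).
Solve a·Δx + b·Δy = Δh: det = 50·120 − (-185)·5 = 6925.
∂h/∂x = [(-0.06)·120 − (+2.76)·5] / 6925 = -0.003032
∂h/∂y = [50·(+2.76) − (-185)·(-0.06)] / 6925 = +0.01832
Head at (60, -35) = 341.76 + (-0.003032)·(-135) + (+0.01832)·(-95) = 340.43 m.
That is lower than the 341.76 m at A, so the point is downgradient.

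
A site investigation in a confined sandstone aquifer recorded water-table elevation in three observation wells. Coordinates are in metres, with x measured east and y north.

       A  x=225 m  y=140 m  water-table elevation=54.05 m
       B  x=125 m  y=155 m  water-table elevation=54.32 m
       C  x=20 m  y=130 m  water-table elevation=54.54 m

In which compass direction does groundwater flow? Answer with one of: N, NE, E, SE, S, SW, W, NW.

Taking A as reference: B−A = (-100, 15, +0.27); C−A = (-205, -10, +0.49).
Determinant of the coordinate differences = (-100)·(-10) − (-205)·15 = 4075.
∂h/∂x = [(+0.27)·(-10) − (+0.49)·15] / 4075 = -0.002466
∂h/∂y = [(-100)·(+0.49) − (-205)·(+0.27)] / 4075 = +0.001558
Flow = −∇h = (+0.002466 east, -0.001558 north), which points southeast.

SE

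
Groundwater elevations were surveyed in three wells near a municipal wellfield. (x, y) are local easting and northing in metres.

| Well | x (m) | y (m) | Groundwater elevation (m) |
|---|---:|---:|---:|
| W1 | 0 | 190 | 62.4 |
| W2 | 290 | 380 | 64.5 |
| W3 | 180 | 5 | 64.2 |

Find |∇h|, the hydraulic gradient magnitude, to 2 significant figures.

0.0085

Taking W1 as reference: W2−W1 = (290, 190, +2.1); W3−W1 = (180, -185, +1.8).
Solve a·Δx + b·Δy = Δh: det = 290·(-185) − 180·190 = -87850.
∂h/∂x = [(+2.1)·(-185) − (+1.8)·190] / -87850 = +0.008315
∂h/∂y = [290·(+1.8) − 180·(+2.1)] / -87850 = -0.001639
|∇h| = √(0.008315² + -0.001639²) = 0.008475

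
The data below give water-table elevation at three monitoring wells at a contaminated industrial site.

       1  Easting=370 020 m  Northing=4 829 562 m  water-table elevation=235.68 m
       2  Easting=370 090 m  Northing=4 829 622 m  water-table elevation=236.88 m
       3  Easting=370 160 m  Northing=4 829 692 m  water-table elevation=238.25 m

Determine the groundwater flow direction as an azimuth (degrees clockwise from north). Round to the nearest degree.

189°

With h = a·x + b·y + c and 1 as origin, the differences give:
  70·a + 60·b = +1.20
  140·a + 130·b = +2.57
Eliminate b (×130 and ×60, subtract): 700·a = 1.800 → a = ∂h/∂x = +0.002571
Back-substitute: b = ∂h/∂y = +0.01700.
Flow direction (−∇h) has components (-0.002571 E, -0.01700 N).
Azimuth = atan2(E, N) = atan2(-0.002571, -0.01700) = 188.6° ≈ 189°.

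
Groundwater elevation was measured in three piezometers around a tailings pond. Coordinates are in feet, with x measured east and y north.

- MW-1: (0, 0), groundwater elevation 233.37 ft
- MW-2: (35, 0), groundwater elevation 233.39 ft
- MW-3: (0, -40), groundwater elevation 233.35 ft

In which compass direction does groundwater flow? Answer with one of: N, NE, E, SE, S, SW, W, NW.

SW

∂h/∂x = (233.39 − 233.37) / (35 − 0) = +0.0005714
∂h/∂y = (233.35 − 233.37) / (-40 − 0) = +0.0005000
Flow = −∇h = (-0.0005714 east, -0.0005000 north), which points southwest.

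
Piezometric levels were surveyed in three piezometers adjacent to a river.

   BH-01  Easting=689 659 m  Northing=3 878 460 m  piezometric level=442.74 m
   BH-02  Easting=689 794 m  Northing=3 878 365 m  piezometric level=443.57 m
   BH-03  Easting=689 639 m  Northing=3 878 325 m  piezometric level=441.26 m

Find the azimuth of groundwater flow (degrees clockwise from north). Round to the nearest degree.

234°

With h = a·x + b·y + c and BH-01 as origin, the differences give:
  135·a + (-95)·b = +0.83
  (-20)·a + (-135)·b = -1.48
Eliminate b (×(-135) and ×(-95), subtract): -20125·a = -252.650 → a = ∂h/∂x = +0.01255
Back-substitute: b = ∂h/∂y = +0.009103.
Flow direction (−∇h) has components (-0.01255 E, -0.009103 N).
Azimuth = atan2(E, N) = atan2(-0.01255, -0.009103) = 234.1° ≈ 234°.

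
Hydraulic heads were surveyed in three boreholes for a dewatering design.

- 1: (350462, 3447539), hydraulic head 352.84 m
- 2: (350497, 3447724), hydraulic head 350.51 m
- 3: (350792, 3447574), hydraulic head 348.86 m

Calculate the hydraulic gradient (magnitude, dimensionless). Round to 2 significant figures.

0.015

Three-point gradient (reference 1): Δ to 2 = (35, 185, -2.33), Δ to 3 = (330, 35, -3.98).
∂h/∂x = -0.01094, ∂h/∂y = -0.01052 (det = -59825).
|∇h| = √(-0.01094² + -0.01052²) = 0.01518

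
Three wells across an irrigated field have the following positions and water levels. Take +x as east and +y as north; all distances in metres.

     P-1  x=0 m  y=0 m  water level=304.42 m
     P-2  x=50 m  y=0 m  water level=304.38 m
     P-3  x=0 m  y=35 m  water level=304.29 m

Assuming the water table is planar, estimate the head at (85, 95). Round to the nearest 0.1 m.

304.0 m

∂h/∂x = (304.38 − 304.42) / (50 − 0) = -0.0008000
∂h/∂y = (304.29 − 304.42) / (35 − 0) = -0.003714
h(85, 95) = 304.42 + (-0.0008000)·(85) + (-0.003714)·(95) = 304.42 -0.068 -0.353 = 303.999 m.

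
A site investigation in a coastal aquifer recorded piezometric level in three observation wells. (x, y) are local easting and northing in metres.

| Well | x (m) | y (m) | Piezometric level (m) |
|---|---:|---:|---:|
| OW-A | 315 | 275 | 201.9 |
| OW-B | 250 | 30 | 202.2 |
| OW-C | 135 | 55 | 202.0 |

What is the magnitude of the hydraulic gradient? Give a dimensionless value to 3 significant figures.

0.00212

Differences from OW-A: to OW-B (Δx, Δy, Δh) = (-65, -245, +0.3); to OW-C = (-180, -220, +0.1).
Determinant of the coordinate differences = (-65)·(-220) − (-180)·(-245) = -29800.
∂h/∂x = [(+0.3)·(-220) − (+0.1)·(-245)] / -29800 = +0.001393
∂h/∂y = [(-65)·(+0.1) − (-180)·(+0.3)] / -29800 = -0.001594
|∇h| = √(0.001393² + -0.001594²) = 0.002117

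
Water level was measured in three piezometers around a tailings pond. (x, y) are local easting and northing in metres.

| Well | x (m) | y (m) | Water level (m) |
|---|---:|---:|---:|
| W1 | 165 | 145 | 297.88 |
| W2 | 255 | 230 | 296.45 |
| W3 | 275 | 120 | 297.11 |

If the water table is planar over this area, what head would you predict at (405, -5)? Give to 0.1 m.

296.9 m

Taking W1 as reference: W2−W1 = (90, 85, -1.43); W3−W1 = (110, -25, -0.77).
Determinant of the coordinate differences = 90·(-25) − 110·85 = -11600.
∂h/∂x = [(-1.43)·(-25) − (-0.77)·85] / -11600 = -0.008724
∂h/∂y = [90·(-0.77) − 110·(-1.43)] / -11600 = -0.007586
h(405, -5) = 297.88 + (-0.008724)·(240) + (-0.007586)·(-150) = 297.88 -2.094 +1.138 = 296.924 m.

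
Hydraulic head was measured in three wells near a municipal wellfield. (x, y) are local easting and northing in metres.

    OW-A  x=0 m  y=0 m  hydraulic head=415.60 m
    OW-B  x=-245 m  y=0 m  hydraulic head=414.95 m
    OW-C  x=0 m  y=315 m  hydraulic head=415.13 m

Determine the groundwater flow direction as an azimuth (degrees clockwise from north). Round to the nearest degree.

∂h/∂x = (414.95 − 415.60) / (-245 − 0) = +0.002653
∂h/∂y = (415.13 − 415.60) / (315 − 0) = -0.001492
Flow direction (−∇h) has components (-0.002653 E, +0.001492 N).
Azimuth = atan2(E, N) = atan2(-0.002653, +0.001492) = 299.4° ≈ 299°.

299°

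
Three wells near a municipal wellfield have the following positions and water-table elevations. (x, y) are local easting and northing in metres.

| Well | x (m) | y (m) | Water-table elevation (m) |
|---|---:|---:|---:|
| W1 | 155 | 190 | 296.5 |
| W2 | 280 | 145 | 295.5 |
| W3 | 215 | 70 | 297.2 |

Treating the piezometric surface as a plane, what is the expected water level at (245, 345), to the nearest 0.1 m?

Taking W1 as reference: W2−W1 = (125, -45, -1.0); W3−W1 = (60, -120, +0.7).
Determinant of the coordinate differences = 125·(-120) − 60·(-45) = -12300.
∂h/∂x = [(-1.0)·(-120) − (+0.7)·(-45)] / -12300 = -0.01232
∂h/∂y = [125·(+0.7) − 60·(-1.0)] / -12300 = -0.01199
h(245, 345) = 296.5 + (-0.01232)·(90) + (-0.01199)·(155) = 296.5 -1.109 -1.859 = 293.533 m.

293.5 m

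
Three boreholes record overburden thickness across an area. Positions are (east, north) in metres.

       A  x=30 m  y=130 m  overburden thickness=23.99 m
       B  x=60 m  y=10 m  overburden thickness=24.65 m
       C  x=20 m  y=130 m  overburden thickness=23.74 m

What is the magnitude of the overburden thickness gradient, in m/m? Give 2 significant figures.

0.025 m/m

Differences from A: to B (Δx, Δy, Δh) = (30, -120, +0.66); to C = (-10, 0, -0.25).
Solve a·Δx + b·Δy = Δd: det = 30·0 − (-10)·(-120) = -1200.
∂d/∂x = [(+0.66)·0 − (-0.25)·(-120)] / -1200 = +0.02500
∂d/∂y = [30·(-0.25) − (-10)·(+0.66)] / -1200 = +0.0007500
|∇f| = √(0.02500² + 0.0007500²) = 0.02501 m/m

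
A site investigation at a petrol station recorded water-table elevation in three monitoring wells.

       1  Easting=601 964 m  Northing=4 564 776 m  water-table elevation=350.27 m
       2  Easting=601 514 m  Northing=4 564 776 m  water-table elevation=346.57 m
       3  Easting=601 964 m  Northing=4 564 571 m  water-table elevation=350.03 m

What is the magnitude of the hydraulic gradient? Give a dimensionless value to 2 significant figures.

∂h/∂x = (346.57 − 350.27) / (601514 − 601964) = +0.008222
∂h/∂y = (350.03 − 350.27) / (4564571 − 4564776) = +0.001171
|∇h| = √(0.008222² + 0.001171²) = 0.008305

0.0083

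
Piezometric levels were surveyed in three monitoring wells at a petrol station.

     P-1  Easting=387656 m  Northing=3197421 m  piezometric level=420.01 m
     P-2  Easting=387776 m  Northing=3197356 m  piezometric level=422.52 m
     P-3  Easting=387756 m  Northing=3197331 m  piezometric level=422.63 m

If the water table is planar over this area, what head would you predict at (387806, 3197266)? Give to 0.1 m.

424.2 m

Taking P-1 as reference: P-2−P-1 = (120, -65, +2.51); P-3−P-1 = (100, -90, +2.62).
Determinant of the coordinate differences = 120·(-90) − 100·(-65) = -4300.
∂h/∂x = [(+2.51)·(-90) − (+2.62)·(-65)] / -4300 = +0.01293
∂h/∂y = [120·(+2.62) − 100·(+2.51)] / -4300 = -0.01474
h(387806, 3197266) = 420.01 + (+0.01293)·(150) + (-0.01474)·(-155) = 420.01 +1.940 +2.285 = 424.235 m.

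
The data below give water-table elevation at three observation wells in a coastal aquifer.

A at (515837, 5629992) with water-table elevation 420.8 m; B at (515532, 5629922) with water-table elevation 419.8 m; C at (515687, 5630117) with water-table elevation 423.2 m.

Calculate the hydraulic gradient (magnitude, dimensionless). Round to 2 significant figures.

0.018

With h = a·x + b·y + c and A as origin, the differences give:
  (-305)·a + (-70)·b = -1.0
  (-150)·a + 125·b = +2.4
Eliminate b (×125 and ×(-70), subtract): -48625·a = 43.00 → a = ∂h/∂x = -0.0008843
Back-substitute: b = ∂h/∂y = +0.01814.
|∇h| = √(-0.0008843² + 0.01814²) = 0.01816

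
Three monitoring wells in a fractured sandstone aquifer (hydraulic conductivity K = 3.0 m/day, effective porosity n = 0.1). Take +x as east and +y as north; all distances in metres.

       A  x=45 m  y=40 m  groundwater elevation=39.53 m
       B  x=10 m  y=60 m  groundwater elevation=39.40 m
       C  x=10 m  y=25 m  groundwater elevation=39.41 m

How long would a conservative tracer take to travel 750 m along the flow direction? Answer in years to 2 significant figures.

Differences from A: to B (Δx, Δy, Δh) = (-35, 20, -0.13); to C = (-35, -15, -0.12).
Solve a·Δx + b·Δy = Δh: det = (-35)·(-15) − (-35)·20 = 1225.
∂h/∂x = [(-0.13)·(-15) − (-0.12)·20] / 1225 = +0.003551
∂h/∂y = [(-35)·(-0.12) − (-35)·(-0.13)] / 1225 = -0.0002857
|∇h| = √(0.003551² + -0.0002857²) = 0.003562
Seepage velocity v = K·i/n = 3.0 × 0.003562 / 0.1 = 0.1069 m/day.
t = 750 / 0.1069 = 7016 days = 19.2 years.

19 years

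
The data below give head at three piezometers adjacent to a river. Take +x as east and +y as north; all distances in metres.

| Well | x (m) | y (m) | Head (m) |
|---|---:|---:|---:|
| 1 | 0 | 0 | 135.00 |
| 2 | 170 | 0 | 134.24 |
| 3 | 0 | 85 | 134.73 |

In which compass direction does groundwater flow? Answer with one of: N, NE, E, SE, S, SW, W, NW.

NE

∂h/∂x = (134.24 − 135.00) / (170 − 0) = -0.004471
∂h/∂y = (134.73 − 135.00) / (85 − 0) = -0.003176
Flow = −∇h = (+0.004471 east, +0.003176 north), which points northeast.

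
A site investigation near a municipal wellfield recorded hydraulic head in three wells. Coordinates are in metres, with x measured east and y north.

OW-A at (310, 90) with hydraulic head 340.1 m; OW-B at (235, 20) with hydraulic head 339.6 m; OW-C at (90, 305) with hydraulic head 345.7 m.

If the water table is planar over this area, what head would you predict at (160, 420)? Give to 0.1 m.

Taking OW-A as reference: OW-B−OW-A = (-75, -70, -0.5); OW-C−OW-A = (-220, 215, +5.6).
Determinant of the coordinate differences = (-75)·215 − (-220)·(-70) = -31525.
∂h/∂x = [(-0.5)·215 − (+5.6)·(-70)] / -31525 = -0.009025
∂h/∂y = [(-75)·(+5.6) − (-220)·(-0.5)] / -31525 = +0.01681
h(160, 420) = 340.1 + (-0.009025)·(-150) + (+0.01681)·(330) = 340.1 +1.354 +5.548 = 347.002 m.

347.0 m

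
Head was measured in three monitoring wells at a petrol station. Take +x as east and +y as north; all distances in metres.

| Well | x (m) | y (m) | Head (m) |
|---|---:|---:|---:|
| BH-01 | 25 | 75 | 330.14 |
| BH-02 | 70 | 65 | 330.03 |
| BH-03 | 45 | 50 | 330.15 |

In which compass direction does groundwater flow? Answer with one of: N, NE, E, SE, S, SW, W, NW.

NE

Taking BH-01 as reference: BH-02−BH-01 = (45, -10, -0.11); BH-03−BH-01 = (20, -25, +0.01).
Solve a·Δx + b·Δy = Δh: det = 45·(-25) − 20·(-10) = -925.
∂h/∂x = [(-0.11)·(-25) − (+0.01)·(-10)] / -925 = -0.003081
∂h/∂y = [45·(+0.01) − 20·(-0.11)] / -925 = -0.002865
Flow = −∇h = (+0.003081 east, +0.002865 north), which points northeast.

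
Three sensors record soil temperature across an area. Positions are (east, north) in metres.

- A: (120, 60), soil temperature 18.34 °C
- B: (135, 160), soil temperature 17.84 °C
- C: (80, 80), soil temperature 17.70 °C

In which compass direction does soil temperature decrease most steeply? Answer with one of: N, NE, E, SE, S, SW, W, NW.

Three-point gradient (reference A): Δ to B = (15, 100, -0.50), Δ to C = (-40, 20, -0.64).
∂T/∂x = +0.01256, ∂T/∂y = -0.006884 (det = 4300).
Steepest decrease is along −∇f = (-0.01256 E, +0.006884 N) → northwest.

NW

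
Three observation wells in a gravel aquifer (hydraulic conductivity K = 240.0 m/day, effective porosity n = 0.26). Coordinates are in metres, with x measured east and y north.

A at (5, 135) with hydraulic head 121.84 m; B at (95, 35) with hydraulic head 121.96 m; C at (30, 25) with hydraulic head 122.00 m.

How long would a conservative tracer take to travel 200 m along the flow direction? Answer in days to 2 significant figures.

140 days

Differences from A: to B (Δx, Δy, Δh) = (90, -100, +0.12); to C = (25, -110, +0.16).
Solve a·Δx + b·Δy = Δh: det = 90·(-110) − 25·(-100) = -7400.
∂h/∂x = [(+0.12)·(-110) − (+0.16)·(-100)] / -7400 = -0.0003784
∂h/∂y = [90·(+0.16) − 25·(+0.12)] / -7400 = -0.001541
|∇h| = √(-0.0003784² + -0.001541²) = 0.001587
Seepage velocity v = K·i/n = 240.0 × 0.001587 / 0.26 = 1.465 m/day.
t = 200 / 1.465 = 136.5 days.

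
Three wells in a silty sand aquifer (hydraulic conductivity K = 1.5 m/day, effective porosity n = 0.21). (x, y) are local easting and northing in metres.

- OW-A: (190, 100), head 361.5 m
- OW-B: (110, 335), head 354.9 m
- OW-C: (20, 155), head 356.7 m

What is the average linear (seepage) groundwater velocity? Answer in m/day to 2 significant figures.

Taking OW-A as reference: OW-B−OW-A = (-80, 235, -6.6); OW-C−OW-A = (-170, 55, -4.8).
Solve a·Δx + b·Δy = Δh: det = (-80)·55 − (-170)·235 = 35550.
∂h/∂x = [(-6.6)·55 − (-4.8)·235] / 35550 = +0.02152
∂h/∂y = [(-80)·(-4.8) − (-170)·(-6.6)] / 35550 = -0.02076
|∇h| = √(0.02152² + -0.02076²) = 0.0299
Seepage velocity v = K·i/n = 1.5 × 0.0299 / 0.21 = 0.2136 m/day.

0.21 m/day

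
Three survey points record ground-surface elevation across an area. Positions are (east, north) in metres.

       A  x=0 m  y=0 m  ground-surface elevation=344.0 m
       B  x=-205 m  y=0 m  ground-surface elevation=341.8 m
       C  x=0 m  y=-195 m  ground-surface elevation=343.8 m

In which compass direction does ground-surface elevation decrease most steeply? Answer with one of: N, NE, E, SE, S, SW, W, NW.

W

∂z/∂x = (341.8 − 344.0) / (-205 − 0) = +0.01073
∂z/∂y = (343.8 − 344.0) / (-195 − 0) = +0.001026
Steepest decrease is along −∇f = (-0.01073 E, -0.001026 N) → west.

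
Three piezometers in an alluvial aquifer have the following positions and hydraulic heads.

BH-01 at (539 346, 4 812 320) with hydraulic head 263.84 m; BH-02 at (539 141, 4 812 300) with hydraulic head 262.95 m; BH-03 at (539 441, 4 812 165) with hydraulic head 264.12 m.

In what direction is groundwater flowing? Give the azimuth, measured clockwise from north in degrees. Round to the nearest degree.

Differences from BH-01: to BH-02 (Δx, Δy, Δh) = (-205, -20, -0.89); to BH-03 = (95, -155, +0.28).
Solve a·Δx + b·Δy = Δh: det = (-205)·(-155) − 95·(-20) = 33675.
∂h/∂x = [(-0.89)·(-155) − (+0.28)·(-20)] / 33675 = +0.004263
∂h/∂y = [(-205)·(+0.28) − 95·(-0.89)] / 33675 = +0.0008062
Flow direction (−∇h) has components (-0.004263 E, -0.0008062 N).
Azimuth = atan2(E, N) = atan2(-0.004263, -0.0008062) = 259.3° ≈ 259°.

259°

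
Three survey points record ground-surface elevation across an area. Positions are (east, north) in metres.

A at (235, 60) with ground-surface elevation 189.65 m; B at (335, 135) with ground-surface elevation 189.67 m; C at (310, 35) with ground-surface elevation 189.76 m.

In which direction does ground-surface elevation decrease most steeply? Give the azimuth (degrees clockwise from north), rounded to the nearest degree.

With z = a·x + b·y + c and A as origin, the differences give:
  100·a + 75·b = +0.02
  75·a + (-25)·b = +0.11
Eliminate b (×(-25) and ×75, subtract): -8125·a = -8.750 → a = ∂z/∂x = +0.001077
Back-substitute: b = ∂z/∂y = -0.001169.
Steepest decrease is along −∇f: components (-0.001077 E, +0.001169 N).
Azimuth = atan2(-0.001077, +0.001169) = 317.4° ≈ 317°.

317°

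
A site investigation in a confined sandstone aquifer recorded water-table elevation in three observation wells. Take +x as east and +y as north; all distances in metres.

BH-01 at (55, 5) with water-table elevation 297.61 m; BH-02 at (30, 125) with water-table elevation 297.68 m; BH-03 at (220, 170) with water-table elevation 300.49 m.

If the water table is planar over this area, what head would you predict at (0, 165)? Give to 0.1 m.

297.4 m

With h = a·x + b·y + c and BH-01 as origin, the differences give:
  (-25)·a + 120·b = +0.07
  165·a + 165·b = +2.88
Eliminate b (×165 and ×120, subtract): -23925·a = -334.050 → a = ∂h/∂x = +0.01396
Back-substitute: b = ∂h/∂y = +0.003492.
h(0, 165) = 297.61 + (+0.01396)·(-55) + (+0.003492)·(160) = 297.61 -0.768 +0.559 = 297.401 m.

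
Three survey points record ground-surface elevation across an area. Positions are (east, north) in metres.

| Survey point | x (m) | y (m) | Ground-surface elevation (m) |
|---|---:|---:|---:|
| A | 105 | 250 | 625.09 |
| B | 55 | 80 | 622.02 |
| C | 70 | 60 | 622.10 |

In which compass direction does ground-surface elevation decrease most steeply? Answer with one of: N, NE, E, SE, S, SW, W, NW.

Differences from A: to B (Δx, Δy, Δh) = (-50, -170, -3.07); to C = (-35, -190, -2.99).
Solve a·Δx + b·Δy = Δz: det = (-50)·(-190) − (-35)·(-170) = 3550.
∂z/∂x = [(-3.07)·(-190) − (-2.99)·(-170)] / 3550 = +0.02113
∂z/∂y = [(-50)·(-2.99) − (-35)·(-3.07)] / 3550 = +0.01185
Steepest decrease is along −∇f = (-0.02113 E, -0.01185 N) → southwest.

SW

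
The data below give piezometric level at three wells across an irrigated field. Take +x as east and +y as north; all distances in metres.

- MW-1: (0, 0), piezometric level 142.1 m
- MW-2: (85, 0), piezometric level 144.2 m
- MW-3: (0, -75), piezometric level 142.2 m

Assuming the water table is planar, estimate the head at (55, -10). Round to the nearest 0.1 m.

143.5 m

∂h/∂x = (144.2 − 142.1) / (85 − 0) = +0.02471
∂h/∂y = (142.2 − 142.1) / (-75 − 0) = -0.001333
h(55, -10) = 142.1 + (+0.02471)·(55) + (-0.001333)·(-10) = 142.1 +1.359 +0.013 = 143.472 m.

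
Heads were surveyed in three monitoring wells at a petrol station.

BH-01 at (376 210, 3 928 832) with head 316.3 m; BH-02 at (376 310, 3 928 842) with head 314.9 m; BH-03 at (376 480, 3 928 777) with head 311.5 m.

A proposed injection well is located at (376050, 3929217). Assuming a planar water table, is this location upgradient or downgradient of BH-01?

With h = a·x + b·y + c and BH-01 as origin, the differences give:
  100·a + 10·b = -1.4
  270·a + (-55)·b = -4.8
Eliminate b (×(-55) and ×10, subtract): -8200·a = 125.00 → a = ∂h/∂x = -0.01524
Back-substitute: b = ∂h/∂y = +0.01244.
Head at (376050, 3929217) = 316.3 + (-0.01524)·(-160) + (+0.01244)·(385) = 323.53 m.
That is higher than the 316.3 m at BH-01, so the point is upgradient.

upgradient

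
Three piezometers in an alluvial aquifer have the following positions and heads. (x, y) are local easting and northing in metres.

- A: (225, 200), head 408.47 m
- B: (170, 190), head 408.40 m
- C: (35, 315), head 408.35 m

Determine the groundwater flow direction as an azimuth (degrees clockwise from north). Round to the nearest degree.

234°

With h = a·x + b·y + c and A as origin, the differences give:
  (-55)·a + (-10)·b = -0.07
  (-190)·a + 115·b = -0.12
Eliminate b (×115 and ×(-10), subtract): -8225·a = -9.250 → a = ∂h/∂x = +0.001125
Back-substitute: b = ∂h/∂y = +0.0008146.
Flow direction (−∇h) has components (-0.001125 E, -0.0008146 N).
Azimuth = atan2(E, N) = atan2(-0.001125, -0.0008146) = 234.1° ≈ 234°.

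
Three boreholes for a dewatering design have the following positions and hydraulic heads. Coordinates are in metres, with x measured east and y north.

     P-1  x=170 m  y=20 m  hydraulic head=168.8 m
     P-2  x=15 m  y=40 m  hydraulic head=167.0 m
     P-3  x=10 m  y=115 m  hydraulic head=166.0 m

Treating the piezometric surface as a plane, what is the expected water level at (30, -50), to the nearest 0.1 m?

168.3 m

Three-point gradient (reference P-1): Δ to P-2 = (-155, 20, -1.8), Δ to P-3 = (-160, 95, -2.8).
∂h/∂x = +0.009978, ∂h/∂y = -0.01267 (det = -11525).
h(30, -50) = 168.8 + (+0.009978)·(-140) + (-0.01267)·(-70) = 168.8 -1.397 +0.887 = 168.290 m.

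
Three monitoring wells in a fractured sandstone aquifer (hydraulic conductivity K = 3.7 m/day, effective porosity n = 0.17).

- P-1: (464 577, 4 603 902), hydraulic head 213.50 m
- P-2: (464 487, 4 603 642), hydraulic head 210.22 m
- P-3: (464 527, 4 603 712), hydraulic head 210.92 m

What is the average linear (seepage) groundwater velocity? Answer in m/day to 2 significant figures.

With h = a·x + b·y + c and P-1 as origin, the differences give:
  (-90)·a + (-260)·b = -3.28
  (-50)·a + (-190)·b = -2.58
Eliminate b (×(-190) and ×(-260), subtract): 4100·a = -47.600 → a = ∂h/∂x = -0.01161
Back-substitute: b = ∂h/∂y = +0.01663.
|∇h| = √(-0.01161² + 0.01663²) = 0.02028
Seepage velocity v = K·i/n = 3.7 × 0.02028 / 0.17 = 0.4414 m/day.

0.44 m/day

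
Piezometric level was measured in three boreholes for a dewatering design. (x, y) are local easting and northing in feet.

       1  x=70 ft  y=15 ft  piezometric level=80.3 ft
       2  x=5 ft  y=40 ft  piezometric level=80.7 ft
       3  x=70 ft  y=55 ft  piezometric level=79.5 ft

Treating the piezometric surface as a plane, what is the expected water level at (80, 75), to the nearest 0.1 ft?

79.0 ft

Differences from 1: to 2 (Δx, Δy, Δh) = (-65, 25, +0.4); to 3 = (0, 40, -0.8).
Solve a·Δx + b·Δy = Δh: det = (-65)·40 − 0·25 = -2600.
∂h/∂x = [(+0.4)·40 − (-0.8)·25] / -2600 = -0.01385
∂h/∂y = [(-65)·(-0.8) − 0·(+0.4)] / -2600 = -0.02000
h(80, 75) = 80.3 + (-0.01385)·(10) + (-0.02000)·(60) = 80.3 -0.138 -1.200 = 78.962 ft.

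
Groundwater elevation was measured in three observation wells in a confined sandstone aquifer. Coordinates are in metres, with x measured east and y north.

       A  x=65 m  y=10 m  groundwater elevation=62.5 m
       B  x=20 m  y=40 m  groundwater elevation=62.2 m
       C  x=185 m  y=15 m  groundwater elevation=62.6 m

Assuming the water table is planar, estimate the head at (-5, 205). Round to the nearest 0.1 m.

60.8 m

With h = a·x + b·y + c and A as origin, the differences give:
  (-45)·a + 30·b = -0.3
  120·a + 5·b = +0.1
Eliminate b (×5 and ×30, subtract): -3825·a = -4.50 → a = ∂h/∂x = +0.001176
Back-substitute: b = ∂h/∂y = -0.008235.
h(-5, 205) = 62.5 + (+0.001176)·(-70) + (-0.008235)·(195) = 62.5 -0.082 -1.606 = 60.812 m.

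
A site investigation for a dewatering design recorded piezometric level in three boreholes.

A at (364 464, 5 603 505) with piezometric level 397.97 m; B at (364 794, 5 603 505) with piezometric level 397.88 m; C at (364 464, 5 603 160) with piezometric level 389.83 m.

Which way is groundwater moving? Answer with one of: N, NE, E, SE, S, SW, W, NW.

∂h/∂x = (397.88 − 397.97) / (364794 − 364464) = -0.0002727
∂h/∂y = (389.83 − 397.97) / (5603160 − 5603505) = +0.02359
Flow = −∇h = (+0.0002727 east, -0.02359 north), which points south.

S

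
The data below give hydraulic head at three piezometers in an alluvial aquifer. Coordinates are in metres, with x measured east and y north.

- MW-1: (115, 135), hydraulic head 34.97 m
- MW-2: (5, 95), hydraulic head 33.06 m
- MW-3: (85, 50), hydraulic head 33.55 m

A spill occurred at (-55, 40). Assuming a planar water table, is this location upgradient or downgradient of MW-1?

downgradient

Taking MW-1 as reference: MW-2−MW-1 = (-110, -40, -1.91); MW-3−MW-1 = (-30, -85, -1.42).
Solve a·Δx + b·Δy = Δh: det = (-110)·(-85) − (-30)·(-40) = 8150.
∂h/∂x = [(-1.91)·(-85) − (-1.42)·(-40)] / 8150 = +0.01295
∂h/∂y = [(-110)·(-1.42) − (-30)·(-1.91)] / 8150 = +0.01213
Head at (-55, 40) = 34.97 + (+0.01295)·(-170) + (+0.01213)·(-95) = 31.62 m.
That is lower than the 34.97 m at MW-1, so the point is downgradient.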